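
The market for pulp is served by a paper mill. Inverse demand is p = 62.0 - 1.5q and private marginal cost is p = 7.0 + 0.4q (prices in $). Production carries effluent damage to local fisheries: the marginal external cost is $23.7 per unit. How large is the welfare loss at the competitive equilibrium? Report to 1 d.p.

Market equilibrium (private): 7.0 + 0.4q = 62.0 - 1.5q → q_m = 28.9474.
Social marginal cost = private MC + MEC = 30.7 + 0.4q.
Set SMC = demand: 30.7 + 0.4q = 62.0 - 1.5q → q* = 16.4737.
The loss is the area between SMC and demand from q* to q_m; with linear curves that's a triangle of height MEC(q_m).
DWL = ½ × 12.4737 × 23.7000 = 147.8133.

DWL = $147.8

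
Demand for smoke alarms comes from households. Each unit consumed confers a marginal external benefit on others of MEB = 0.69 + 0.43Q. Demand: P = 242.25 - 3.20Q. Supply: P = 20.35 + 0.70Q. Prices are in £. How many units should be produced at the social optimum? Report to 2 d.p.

Social marginal benefit = demand + MEB = 242.94 - 2.77Q.
Set SMB = MC: 242.94 - 2.77Q = 20.35 + 0.70Q → Q* = 64.1470.

Q* = 64.15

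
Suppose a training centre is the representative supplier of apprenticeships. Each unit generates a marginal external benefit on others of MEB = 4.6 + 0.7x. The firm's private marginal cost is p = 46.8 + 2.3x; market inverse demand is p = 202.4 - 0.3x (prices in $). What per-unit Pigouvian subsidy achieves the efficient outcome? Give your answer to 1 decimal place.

subsidy = $63.6 per unit

Social marginal cost = private MC − MEB = 42.2 + 1.6x.
Set SMC = demand: 42.2 + 1.6x = 202.4 - 0.3x → x* = 84.3158.
The Pigouvian subsidy equals MEB at x*: 4.6 + 0.7×84.3158 = 63.6211.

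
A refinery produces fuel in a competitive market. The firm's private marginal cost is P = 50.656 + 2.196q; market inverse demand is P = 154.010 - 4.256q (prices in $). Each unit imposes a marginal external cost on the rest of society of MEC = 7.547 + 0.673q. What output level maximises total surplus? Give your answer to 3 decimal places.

Social marginal cost = private MC + MEC = 58.203 + 2.869q.
Set SMC = demand: 58.203 + 2.869q = 154.010 - 4.256q → q* = 13.4466.

q* = 13.447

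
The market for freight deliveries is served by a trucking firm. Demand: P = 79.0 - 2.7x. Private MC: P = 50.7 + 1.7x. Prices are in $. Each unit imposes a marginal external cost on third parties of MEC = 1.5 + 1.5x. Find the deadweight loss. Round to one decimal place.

DWL = $10.5

Market equilibrium (private): 50.7 + 1.7x = 79.0 - 2.7x → x_m = 6.4318.
Social marginal cost = private MC + MEC = 52.2 + 3.2x.
Set SMC = demand: 52.2 + 3.2x = 79.0 - 2.7x → x* = 4.5424.
Height of the DWL triangle at x_m is SMC(x_m) − demand(x_m) = MEC(x_m) = 11.1477.
DWL = ½ × 1.8894 × 11.1477 = 10.5312.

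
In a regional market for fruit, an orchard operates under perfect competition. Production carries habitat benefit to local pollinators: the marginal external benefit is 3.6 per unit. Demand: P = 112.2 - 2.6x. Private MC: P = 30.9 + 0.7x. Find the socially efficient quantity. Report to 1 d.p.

x* = 25.7

Social marginal cost = private MC − MEB = 27.3 + 0.7x.
Set SMC = demand: 27.3 + 0.7x = 112.2 - 2.6x → x* = 25.7273.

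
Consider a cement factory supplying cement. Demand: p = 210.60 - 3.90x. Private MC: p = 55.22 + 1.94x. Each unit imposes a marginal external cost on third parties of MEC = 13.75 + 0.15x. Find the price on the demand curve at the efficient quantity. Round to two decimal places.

P = 118.39

Social marginal cost = private MC + MEC = 68.97 + 2.09x.
Set SMC = demand: 68.97 + 2.09x = 210.60 - 3.90x → x* = 23.6444.
Consumer price on the demand curve at x*: 210.60 − 3.90×23.6444 = 118.3868.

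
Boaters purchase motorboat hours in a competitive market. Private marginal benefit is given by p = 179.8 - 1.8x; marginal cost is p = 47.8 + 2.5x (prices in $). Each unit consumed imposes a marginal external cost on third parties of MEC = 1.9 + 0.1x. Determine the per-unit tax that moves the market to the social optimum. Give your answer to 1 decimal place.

Social marginal benefit = demand − MEC = 177.9 - 1.9x.
Set SMB = MC: 177.9 - 1.9x = 47.8 + 2.5x → x* = 29.5682.
The Pigouvian tax equals MEC at x*: 1.9 + 0.1×29.5682 = 4.8568.

tax = $4.9 per unit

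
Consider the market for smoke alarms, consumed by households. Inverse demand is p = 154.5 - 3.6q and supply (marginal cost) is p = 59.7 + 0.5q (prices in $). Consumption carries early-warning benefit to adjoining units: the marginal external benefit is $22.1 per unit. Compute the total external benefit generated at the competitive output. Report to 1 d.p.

$511.0

Market equilibrium (private): 59.7 + 0.5q = 154.5 - 3.6q → q_m = 23.1220.
Total external benefit = MEB × q_m = 22.1 × 23.1220 = 510.9962.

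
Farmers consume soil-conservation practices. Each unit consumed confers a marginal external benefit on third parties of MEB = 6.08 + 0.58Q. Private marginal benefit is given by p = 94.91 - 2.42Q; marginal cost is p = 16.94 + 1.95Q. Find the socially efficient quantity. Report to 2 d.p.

Q* = 22.18

Social marginal benefit = demand + MEB = 100.99 - 1.84Q.
Set SMB = MC: 100.99 - 1.84Q = 16.94 + 1.95Q → Q* = 22.1768.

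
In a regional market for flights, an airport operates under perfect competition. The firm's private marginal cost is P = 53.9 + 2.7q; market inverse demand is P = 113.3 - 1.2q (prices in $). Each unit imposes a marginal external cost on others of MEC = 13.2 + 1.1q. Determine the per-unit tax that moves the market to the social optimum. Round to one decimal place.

tax = $23.4 per unit

Social marginal cost = private MC + MEC = 67.1 + 3.8q.
Set SMC = demand: 67.1 + 3.8q = 113.3 - 1.2q → q* = 9.2400.
The Pigouvian tax equals MEC at q*: 13.2 + 1.1×9.2400 = 23.3640.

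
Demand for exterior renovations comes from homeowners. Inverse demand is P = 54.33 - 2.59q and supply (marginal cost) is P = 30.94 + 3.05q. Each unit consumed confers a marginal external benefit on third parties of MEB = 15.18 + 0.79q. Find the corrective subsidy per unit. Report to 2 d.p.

subsidy = 21.46 per unit

Social marginal benefit = demand + MEB = 69.51 - 1.80q.
Set SMB = MC: 69.51 - 1.80q = 30.94 + 3.05q → q* = 7.9526.
The Pigouvian subsidy equals MEB at q*: 15.18 + 0.79×7.9526 = 21.4626.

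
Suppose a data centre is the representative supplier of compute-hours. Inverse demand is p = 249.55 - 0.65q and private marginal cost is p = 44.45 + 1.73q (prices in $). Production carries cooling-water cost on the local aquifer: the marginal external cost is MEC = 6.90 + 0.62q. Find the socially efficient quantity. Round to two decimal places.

Social marginal cost = private MC + MEC = 51.35 + 2.35q.
Set SMC = demand: 51.35 + 2.35q = 249.55 - 0.65q → q* = 66.0667.

q* = 66.07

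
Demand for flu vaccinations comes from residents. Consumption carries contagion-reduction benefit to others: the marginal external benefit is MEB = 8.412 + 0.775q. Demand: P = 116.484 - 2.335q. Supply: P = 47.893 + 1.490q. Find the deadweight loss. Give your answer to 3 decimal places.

Market equilibrium (private): 47.893 + 1.490q = 116.484 - 2.335q → q_m = 17.9323.
Social marginal benefit = demand + MEB = 124.896 - 1.560q.
Set SMB = MC: 124.896 - 1.560q = 47.893 + 1.490q → q* = 25.2469.
Height of the DWL triangle at q_m is SMB(q_m) − MC(q_m) = MEB(q_m) = 22.3095.
DWL = ½ × 7.3146 × 22.3095 = 81.5925.

DWL = 81.593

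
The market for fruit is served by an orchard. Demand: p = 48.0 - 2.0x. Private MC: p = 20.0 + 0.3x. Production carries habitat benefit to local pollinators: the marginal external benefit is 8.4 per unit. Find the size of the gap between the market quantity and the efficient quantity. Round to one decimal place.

Market equilibrium (private): 20.0 + 0.3x = 48.0 - 2.0x → x_m = 12.1739.
Social marginal cost = private MC − MEB = 11.6 + 0.3x.
Set SMC = demand: 11.6 + 0.3x = 48.0 - 2.0x → x* = 15.8261.
Gap = |12.1739 − 15.8261| = 3.6522.

3.7 units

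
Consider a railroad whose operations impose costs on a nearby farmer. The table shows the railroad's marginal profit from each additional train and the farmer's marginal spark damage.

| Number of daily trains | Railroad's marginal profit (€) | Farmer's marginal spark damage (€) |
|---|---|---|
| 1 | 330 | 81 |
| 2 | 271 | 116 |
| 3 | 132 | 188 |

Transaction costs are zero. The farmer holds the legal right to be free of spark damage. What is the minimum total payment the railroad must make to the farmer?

€197

Efficient level: marginal profit ≥ marginal spark damage through level 2, so k* = 2.
With the farmer holding the right, the railroad must at least compensate total damage at k*: 81 + 116 = 197.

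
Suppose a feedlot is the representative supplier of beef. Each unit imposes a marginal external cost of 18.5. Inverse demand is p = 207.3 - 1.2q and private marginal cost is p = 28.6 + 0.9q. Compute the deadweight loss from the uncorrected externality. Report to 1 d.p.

Market equilibrium (private): 28.6 + 0.9q = 207.3 - 1.2q → q_m = 85.0952.
Social marginal cost = private MC + MEC = 47.1 + 0.9q.
Set SMC = demand: 47.1 + 0.9q = 207.3 - 1.2q → q* = 76.2857.
The welfare-loss triangle has base |q_m − q*| and height MEC(q_m) (the vertical gap between SMC and demand is zero at q* and MEC at q_m).
DWL = ½ × 8.8095 × 18.5000 = 81.4879.

DWL = 81.5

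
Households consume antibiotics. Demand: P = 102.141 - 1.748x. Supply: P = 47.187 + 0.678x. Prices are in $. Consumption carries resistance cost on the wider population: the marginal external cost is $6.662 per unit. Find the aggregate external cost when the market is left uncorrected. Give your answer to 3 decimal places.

Market equilibrium (private): 47.187 + 0.678x = 102.141 - 1.748x → x_m = 22.6521.
Total external cost = MEC × x_m = 6.662 × 22.6521 = 150.9083.

$150.908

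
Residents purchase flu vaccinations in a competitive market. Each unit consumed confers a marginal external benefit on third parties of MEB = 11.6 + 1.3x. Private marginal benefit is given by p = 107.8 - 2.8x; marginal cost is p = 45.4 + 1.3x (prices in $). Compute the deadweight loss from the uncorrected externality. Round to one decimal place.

DWL = $175.9

Market equilibrium (private): 45.4 + 1.3x = 107.8 - 2.8x → x_m = 15.2195.
Social marginal benefit = demand + MEB = 119.4 - 1.5x.
Set SMB = MC: 119.4 - 1.5x = 45.4 + 1.3x → x* = 26.4286.
Height of the DWL triangle at x_m is SMB(x_m) − MC(x_m) = MEB(x_m) = 31.3854.
DWL = ½ × 11.2091 × 31.3854 = 175.9010.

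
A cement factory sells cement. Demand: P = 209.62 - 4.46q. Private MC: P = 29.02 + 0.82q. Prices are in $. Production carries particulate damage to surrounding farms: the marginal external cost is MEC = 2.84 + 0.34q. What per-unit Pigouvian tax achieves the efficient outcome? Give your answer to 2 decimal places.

Social marginal cost = private MC + MEC = 31.86 + 1.16q.
Set SMC = demand: 31.86 + 1.16q = 209.62 - 4.46q → q* = 31.6299.
The Pigouvian tax equals MEC at q*: 2.84 + 0.34×31.6299 = 13.5942.

tax = $13.59 per unit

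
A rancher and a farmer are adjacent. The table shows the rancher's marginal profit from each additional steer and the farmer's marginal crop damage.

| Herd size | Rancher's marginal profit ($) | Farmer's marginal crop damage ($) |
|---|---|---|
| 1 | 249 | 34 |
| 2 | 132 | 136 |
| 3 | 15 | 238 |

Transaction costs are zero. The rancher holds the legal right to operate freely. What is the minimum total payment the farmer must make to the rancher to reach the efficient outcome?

Left alone the rancher would choose level 3 (marginal profit stays positive).
Efficient level: k* = 1 (marginal profit ≥ marginal crop damage through 1).
The farmer must at least cover the rancher's forgone profit from cutting 3→1: 132 + 15 = 147.

$147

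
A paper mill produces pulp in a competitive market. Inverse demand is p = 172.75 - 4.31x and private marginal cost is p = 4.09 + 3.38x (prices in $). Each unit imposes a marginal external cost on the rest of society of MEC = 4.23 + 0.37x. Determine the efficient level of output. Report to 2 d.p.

Social marginal cost = private MC + MEC = 8.32 + 3.75x.
Set SMC = demand: 8.32 + 3.75x = 172.75 - 4.31x → x* = 20.4007.

x* = 20.40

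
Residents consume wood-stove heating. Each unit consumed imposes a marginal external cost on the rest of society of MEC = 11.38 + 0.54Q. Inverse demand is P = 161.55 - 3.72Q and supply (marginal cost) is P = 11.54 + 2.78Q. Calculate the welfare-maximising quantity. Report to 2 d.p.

Q* = 19.69

Social marginal benefit = demand − MEC = 150.17 - 4.26Q.
Set SMB = MC: 150.17 - 4.26Q = 11.54 + 2.78Q → Q* = 19.6918.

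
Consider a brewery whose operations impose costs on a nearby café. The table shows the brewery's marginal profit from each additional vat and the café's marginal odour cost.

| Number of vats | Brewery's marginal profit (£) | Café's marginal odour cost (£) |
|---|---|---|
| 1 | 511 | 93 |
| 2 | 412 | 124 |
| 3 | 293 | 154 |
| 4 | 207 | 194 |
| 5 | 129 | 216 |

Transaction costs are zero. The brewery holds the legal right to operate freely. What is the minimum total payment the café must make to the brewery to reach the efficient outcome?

Left alone the brewery would choose level 5 (marginal profit stays positive).
Efficient level: k* = 4 (marginal profit ≥ marginal odour cost through 4).
The café must at least cover the brewery's forgone profit from cutting 5→4: 129 = 129.

£129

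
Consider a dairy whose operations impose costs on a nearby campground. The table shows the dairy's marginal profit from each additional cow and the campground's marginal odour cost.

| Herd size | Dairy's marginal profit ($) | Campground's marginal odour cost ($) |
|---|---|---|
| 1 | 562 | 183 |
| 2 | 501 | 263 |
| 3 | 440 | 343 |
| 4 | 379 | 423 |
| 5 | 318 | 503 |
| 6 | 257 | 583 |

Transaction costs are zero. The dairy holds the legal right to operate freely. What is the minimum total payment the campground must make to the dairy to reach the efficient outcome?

$954

Left alone the dairy would choose level 6 (marginal profit stays positive).
Efficient level: k* = 3 (marginal profit ≥ marginal odour cost through 3).
The campground must at least cover the dairy's forgone profit from cutting 6→3: 379 + 318 + 257 = 954.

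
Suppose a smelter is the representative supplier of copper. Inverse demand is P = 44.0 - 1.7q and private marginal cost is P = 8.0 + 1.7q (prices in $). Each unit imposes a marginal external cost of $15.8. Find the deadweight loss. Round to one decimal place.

DWL = $36.7

Market equilibrium (private): 8.0 + 1.7q = 44.0 - 1.7q → q_m = 10.5882.
Social marginal cost = private MC + MEC = 23.8 + 1.7q.
Set SMC = demand: 23.8 + 1.7q = 44.0 - 1.7q → q* = 5.9412.
Height of the DWL triangle at q_m is SMC(q_m) − demand(q_m) = MEC(q_m) = 15.8000.
DWL = ½ × 4.6470 × 15.8000 = 36.7113.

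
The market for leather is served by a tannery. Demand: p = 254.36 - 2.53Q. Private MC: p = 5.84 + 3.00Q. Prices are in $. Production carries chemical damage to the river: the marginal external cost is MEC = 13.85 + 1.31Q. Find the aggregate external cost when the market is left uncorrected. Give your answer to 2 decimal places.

Market equilibrium (private): 5.84 + 3.00Q = 254.36 - 2.53Q → Q_m = 44.9403.
Total external cost = ∫₀^{Q_m} (13.85 + 1.31Q) dQ = 13.85×44.9403 + ½×1.31×44.9403² = 1945.2812.

$1945.28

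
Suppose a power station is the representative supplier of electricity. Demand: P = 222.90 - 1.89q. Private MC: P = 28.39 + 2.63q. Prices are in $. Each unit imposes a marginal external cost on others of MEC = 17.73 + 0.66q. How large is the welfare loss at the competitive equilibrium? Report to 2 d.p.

Market equilibrium (private): 28.39 + 2.63q = 222.90 - 1.89q → q_m = 43.0332.
Social marginal cost = private MC + MEC = 46.12 + 3.29q.
Set SMC = demand: 46.12 + 3.29q = 222.90 - 1.89q → q* = 34.1274.
The loss is the area between SMC and demand from q* to q_m; with linear curves that's a triangle of height MEC(q_m).
DWL = ½ × 8.9058 × 46.1319 = 205.4207.

DWL = $205.42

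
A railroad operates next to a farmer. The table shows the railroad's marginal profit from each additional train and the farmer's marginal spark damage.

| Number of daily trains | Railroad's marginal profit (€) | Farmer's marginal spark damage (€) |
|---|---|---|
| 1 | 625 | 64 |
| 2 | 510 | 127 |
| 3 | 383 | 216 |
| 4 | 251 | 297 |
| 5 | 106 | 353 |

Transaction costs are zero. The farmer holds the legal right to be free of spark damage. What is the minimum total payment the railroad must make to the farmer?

Efficient level: marginal profit ≥ marginal spark damage through level 3, so k* = 3.
With the farmer holding the right, the railroad must at least compensate total damage at k*: 64 + 127 + 216 = 407.

€407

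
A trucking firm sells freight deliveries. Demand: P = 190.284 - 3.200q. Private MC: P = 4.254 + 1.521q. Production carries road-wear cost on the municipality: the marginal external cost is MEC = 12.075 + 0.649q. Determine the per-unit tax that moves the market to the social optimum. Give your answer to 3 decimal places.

tax = 33.099 per unit

Social marginal cost = private MC + MEC = 16.329 + 2.170q.
Set SMC = demand: 16.329 + 2.170q = 190.284 - 3.200q → q* = 32.3939.
The Pigouvian tax equals MEC at q*: 12.075 + 0.649×32.3939 = 33.0986.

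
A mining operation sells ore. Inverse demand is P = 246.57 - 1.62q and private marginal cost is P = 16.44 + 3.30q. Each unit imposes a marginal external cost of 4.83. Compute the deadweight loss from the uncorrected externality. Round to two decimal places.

Market equilibrium (private): 16.44 + 3.30q = 246.57 - 1.62q → q_m = 46.7744.
Social marginal cost = private MC + MEC = 21.27 + 3.30q.
Set SMC = demand: 21.27 + 3.30q = 246.57 - 1.62q → q* = 45.7927.
The welfare-loss triangle has base |q_m − q*| and height MEC(q_m) (the vertical gap between SMC and demand is zero at q* and MEC at q_m).
DWL = ½ × 0.9817 × 4.8300 = 2.3708.

DWL = 2.37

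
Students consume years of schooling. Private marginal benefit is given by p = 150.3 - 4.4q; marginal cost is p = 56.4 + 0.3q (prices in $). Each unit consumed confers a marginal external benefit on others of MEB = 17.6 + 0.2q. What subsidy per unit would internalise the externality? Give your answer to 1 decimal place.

subsidy = $22.6 per unit

Social marginal benefit = demand + MEB = 167.9 - 4.2q.
Set SMB = MC: 167.9 - 4.2q = 56.4 + 0.3q → q* = 24.7778.
The Pigouvian subsidy equals MEB at q*: 17.6 + 0.2×24.7778 = 22.5556.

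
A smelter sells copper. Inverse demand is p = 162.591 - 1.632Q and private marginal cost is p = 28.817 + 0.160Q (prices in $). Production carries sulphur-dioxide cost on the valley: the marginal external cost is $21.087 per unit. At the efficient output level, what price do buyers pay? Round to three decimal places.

P = $59.965

Social marginal cost = private MC + MEC = 49.904 + 0.160Q.
Set SMC = demand: 49.904 + 0.160Q = 162.591 - 1.632Q → Q* = 62.8834.
Consumer price on the demand curve at Q*: 162.591 − 1.632×62.8834 = 59.9653.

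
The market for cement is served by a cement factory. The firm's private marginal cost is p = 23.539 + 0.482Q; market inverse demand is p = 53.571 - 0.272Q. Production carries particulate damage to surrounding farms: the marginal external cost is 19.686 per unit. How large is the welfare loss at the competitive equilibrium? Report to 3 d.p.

Market equilibrium (private): 23.539 + 0.482Q = 53.571 - 0.272Q → Q_m = 39.8302.
Social marginal cost = private MC + MEC = 43.225 + 0.482Q.
Set SMC = demand: 43.225 + 0.482Q = 53.571 - 0.272Q → Q* = 13.7215.
The loss is the area between SMC and demand from Q* to Q_m; with linear curves that's a triangle of height MEC(Q_m).
DWL = ½ × 26.1087 × 19.6860 = 256.9879.

DWL = 256.988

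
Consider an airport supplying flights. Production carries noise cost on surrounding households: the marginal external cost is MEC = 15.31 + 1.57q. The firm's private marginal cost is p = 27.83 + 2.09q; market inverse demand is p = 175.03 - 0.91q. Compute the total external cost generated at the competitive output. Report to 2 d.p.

Market equilibrium (private): 27.83 + 2.09q = 175.03 - 0.91q → q_m = 49.0667.
Total external cost = ∫₀^{q_m} (15.31 + 1.57q) dq = 15.31×49.0667 + ½×1.57×49.0667² = 2641.1309.

2641.13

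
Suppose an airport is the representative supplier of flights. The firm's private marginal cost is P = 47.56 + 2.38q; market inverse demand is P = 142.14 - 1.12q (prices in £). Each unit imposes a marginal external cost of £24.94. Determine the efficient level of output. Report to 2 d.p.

q* = 19.90

Social marginal cost = private MC + MEC = 72.50 + 2.38q.
Set SMC = demand: 72.50 + 2.38q = 142.14 - 1.12q → q* = 19.8971.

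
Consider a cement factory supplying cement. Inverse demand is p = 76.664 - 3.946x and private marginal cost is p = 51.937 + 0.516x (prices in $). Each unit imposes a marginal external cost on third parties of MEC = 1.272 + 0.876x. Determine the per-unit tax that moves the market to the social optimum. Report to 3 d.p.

Social marginal cost = private MC + MEC = 53.209 + 1.392x.
Set SMC = demand: 53.209 + 1.392x = 76.664 - 3.946x → x* = 4.3940.
The Pigouvian tax equals MEC at x*: 1.272 + 0.876×4.3940 = 5.1211.

tax = $5.121 per unit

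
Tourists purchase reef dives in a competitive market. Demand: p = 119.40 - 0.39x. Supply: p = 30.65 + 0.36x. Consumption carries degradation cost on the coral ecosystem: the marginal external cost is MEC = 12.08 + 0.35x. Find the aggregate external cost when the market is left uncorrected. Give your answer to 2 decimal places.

Market equilibrium (private): 30.65 + 0.36x = 119.40 - 0.39x → x_m = 118.3333.
Total external cost = ∫₀^{x_m} (12.08 + 0.35x) dx = 12.08×118.3333 + ½×0.35×118.3333² = 3879.9510.

3879.95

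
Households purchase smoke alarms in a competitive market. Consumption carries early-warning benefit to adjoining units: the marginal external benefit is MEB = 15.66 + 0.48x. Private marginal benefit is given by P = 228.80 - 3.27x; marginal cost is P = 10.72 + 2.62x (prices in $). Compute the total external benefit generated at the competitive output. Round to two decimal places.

$908.83

Market equilibrium (private): 10.72 + 2.62x = 228.80 - 3.27x → x_m = 37.0255.
Total external benefit = ∫₀^{x_m} (15.66 + 0.48x) dx = 15.66×37.0255 + ½×0.48×37.0255² = 908.8324.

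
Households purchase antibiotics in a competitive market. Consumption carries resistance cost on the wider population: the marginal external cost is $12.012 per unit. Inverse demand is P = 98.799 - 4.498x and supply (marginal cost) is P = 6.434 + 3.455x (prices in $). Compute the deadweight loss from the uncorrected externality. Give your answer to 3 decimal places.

Market equilibrium (private): 6.434 + 3.455x = 98.799 - 4.498x → x_m = 11.6139.
Social marginal benefit = demand − MEC = 86.787 - 4.498x.
Set SMB = MC: 86.787 - 4.498x = 6.434 + 3.455x → x* = 10.1035.
Height of the DWL triangle at x_m is MC(x_m) − SMB(x_m) = MEC(x_m) = 12.0120.
DWL = ½ × 1.5104 × 12.0120 = 9.0715.

DWL = $9.071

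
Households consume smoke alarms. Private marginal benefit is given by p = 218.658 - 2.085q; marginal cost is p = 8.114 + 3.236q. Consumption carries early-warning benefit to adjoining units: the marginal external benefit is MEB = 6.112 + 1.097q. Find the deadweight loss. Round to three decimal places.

Market equilibrium (private): 8.114 + 3.236q = 218.658 - 2.085q → q_m = 39.5685.
Social marginal benefit = demand + MEB = 224.770 - 0.988q.
Set SMB = MC: 224.770 - 0.988q = 8.114 + 3.236q → q* = 51.2917.
Between q* and q_m the wedge SMB − MC runs linearly from 0 to MEB(q_m), so the loss is a triangle.
DWL = ½ × 11.7232 × 49.5186 = 290.2582.

DWL = 290.258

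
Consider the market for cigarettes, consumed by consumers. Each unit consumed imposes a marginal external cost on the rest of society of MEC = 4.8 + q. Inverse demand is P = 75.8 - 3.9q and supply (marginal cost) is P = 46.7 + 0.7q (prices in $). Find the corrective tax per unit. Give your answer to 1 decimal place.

tax = $9.1 per unit

Social marginal benefit = demand − MEC = 71.0 - 4.9q.
Set SMB = MC: 71.0 - 4.9q = 46.7 + 0.7q → q* = 4.3393.
The Pigouvian tax equals MEC at q*: 4.8 + 1.0×4.3393 = 9.1393.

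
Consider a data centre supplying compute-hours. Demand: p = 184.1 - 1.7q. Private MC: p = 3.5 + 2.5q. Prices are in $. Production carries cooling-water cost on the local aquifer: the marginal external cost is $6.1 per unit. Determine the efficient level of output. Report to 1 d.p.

Social marginal cost = private MC + MEC = 9.6 + 2.5q.
Set SMC = demand: 9.6 + 2.5q = 184.1 - 1.7q → q* = 41.5476.

q* = 41.5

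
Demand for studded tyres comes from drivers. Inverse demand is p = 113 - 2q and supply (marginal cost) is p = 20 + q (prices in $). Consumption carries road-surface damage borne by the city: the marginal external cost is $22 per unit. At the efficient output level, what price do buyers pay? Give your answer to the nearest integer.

P = $66

Social marginal benefit = demand − MEC = 91 - 2q.
Set SMB = MC: 91 - 2q = 20 + q → q* = 23.6667.
Consumer price on the demand curve at q*: 113 − 2×23.6667 = 65.6666.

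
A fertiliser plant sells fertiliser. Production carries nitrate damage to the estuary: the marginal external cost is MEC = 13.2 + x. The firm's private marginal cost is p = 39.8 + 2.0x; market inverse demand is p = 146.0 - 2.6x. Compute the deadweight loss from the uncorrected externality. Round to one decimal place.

DWL = 117.6

Market equilibrium (private): 39.8 + 2.0x = 146.0 - 2.6x → x_m = 23.0870.
Social marginal cost = private MC + MEC = 53.0 + 3.0x.
Set SMC = demand: 53.0 + 3.0x = 146.0 - 2.6x → x* = 16.6071.
The loss is the area between SMC and demand from x* to x_m; with linear curves that's a triangle of height MEC(x_m).
DWL = ½ × 6.4799 × 36.2870 = 117.5681.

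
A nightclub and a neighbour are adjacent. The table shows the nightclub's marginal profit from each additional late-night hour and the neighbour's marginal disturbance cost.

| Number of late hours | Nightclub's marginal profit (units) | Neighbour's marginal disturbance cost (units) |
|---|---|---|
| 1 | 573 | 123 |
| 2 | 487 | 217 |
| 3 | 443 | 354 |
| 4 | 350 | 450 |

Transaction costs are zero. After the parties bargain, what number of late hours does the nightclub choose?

Bargaining reaches the level where marginal profit last exceeds marginal disturbance cost.
That holds through level 3 (443 ≥ 354) but not at 4 (350 < 450).

3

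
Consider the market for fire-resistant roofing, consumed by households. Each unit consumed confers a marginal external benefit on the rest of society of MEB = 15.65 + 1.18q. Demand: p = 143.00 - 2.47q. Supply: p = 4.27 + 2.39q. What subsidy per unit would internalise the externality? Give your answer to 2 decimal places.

subsidy = 65.15 per unit

Social marginal benefit = demand + MEB = 158.65 - 1.29q.
Set SMB = MC: 158.65 - 1.29q = 4.27 + 2.39q → q* = 41.9511.
The Pigouvian subsidy equals MEB at q*: 15.65 + 1.18×41.9511 = 65.1523.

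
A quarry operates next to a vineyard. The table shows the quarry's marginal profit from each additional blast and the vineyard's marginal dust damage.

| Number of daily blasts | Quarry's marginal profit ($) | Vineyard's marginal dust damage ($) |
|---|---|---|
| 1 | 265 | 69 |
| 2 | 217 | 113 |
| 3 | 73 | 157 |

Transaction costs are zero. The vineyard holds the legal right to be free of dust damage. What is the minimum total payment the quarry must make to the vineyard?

Efficient level: marginal profit ≥ marginal dust damage through level 2, so k* = 2.
With the vineyard holding the right, the quarry must at least compensate total damage at k*: 69 + 113 = 182.

$182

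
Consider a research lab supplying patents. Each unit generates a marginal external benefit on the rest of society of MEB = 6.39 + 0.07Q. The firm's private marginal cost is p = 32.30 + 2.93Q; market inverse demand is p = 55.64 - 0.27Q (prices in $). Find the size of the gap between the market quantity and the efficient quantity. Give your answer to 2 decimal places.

Market equilibrium (private): 32.30 + 2.93Q = 55.64 - 0.27Q → Q_m = 7.2938.
Social marginal cost = private MC − MEB = 25.91 + 2.86Q.
Set SMC = demand: 25.91 + 2.86Q = 55.64 - 0.27Q → Q* = 9.4984.
Gap = |7.2938 − 9.4984| = 2.2046.

2.20 units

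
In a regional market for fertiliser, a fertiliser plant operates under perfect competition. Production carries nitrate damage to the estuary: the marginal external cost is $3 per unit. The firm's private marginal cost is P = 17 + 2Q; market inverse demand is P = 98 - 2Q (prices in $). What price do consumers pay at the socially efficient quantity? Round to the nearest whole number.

P = $59

Social marginal cost = private MC + MEC = 20 + 2Q.
Set SMC = demand: 20 + 2Q = 98 - 2Q → Q* = 19.5000.
Consumer price on the demand curve at Q*: 98 − 2×19.5000 = 59.0000.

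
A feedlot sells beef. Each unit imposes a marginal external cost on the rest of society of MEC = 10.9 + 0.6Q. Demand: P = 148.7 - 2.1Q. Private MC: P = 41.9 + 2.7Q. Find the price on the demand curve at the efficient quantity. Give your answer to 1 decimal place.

Social marginal cost = private MC + MEC = 52.8 + 3.3Q.
Set SMC = demand: 52.8 + 3.3Q = 148.7 - 2.1Q → Q* = 17.7593.
Consumer price on the demand curve at Q*: 148.7 − 2.1×17.7593 = 111.4055.

P = 111.4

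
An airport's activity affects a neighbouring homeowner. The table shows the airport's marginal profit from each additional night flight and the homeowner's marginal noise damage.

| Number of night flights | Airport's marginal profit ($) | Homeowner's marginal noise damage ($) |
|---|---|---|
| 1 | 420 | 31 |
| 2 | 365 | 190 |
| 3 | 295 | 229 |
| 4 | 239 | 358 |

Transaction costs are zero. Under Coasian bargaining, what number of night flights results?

3

Bargaining reaches the level where marginal profit last exceeds marginal noise damage.
That holds through level 3 (295 ≥ 229) but not at 4 (239 < 358).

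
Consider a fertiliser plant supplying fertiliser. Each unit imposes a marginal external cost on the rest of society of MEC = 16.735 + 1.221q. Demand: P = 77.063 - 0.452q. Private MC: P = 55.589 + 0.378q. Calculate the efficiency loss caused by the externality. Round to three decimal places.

DWL = 569.311

Market equilibrium (private): 55.589 + 0.378q = 77.063 - 0.452q → q_m = 25.8723.
Social marginal cost = private MC + MEC = 72.324 + 1.599q.
Set SMC = demand: 72.324 + 1.599q = 77.063 - 0.452q → q* = 2.3106.
Between q* and q_m the wedge SMC − demand runs linearly from 0 to MEC(q_m), so the loss is a triangle.
DWL = ½ × 23.5617 × 48.3251 = 569.3108.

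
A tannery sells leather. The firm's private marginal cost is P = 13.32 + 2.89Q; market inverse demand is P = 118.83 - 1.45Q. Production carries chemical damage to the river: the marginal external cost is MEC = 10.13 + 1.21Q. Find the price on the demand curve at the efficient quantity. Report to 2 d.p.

P = 93.91

Social marginal cost = private MC + MEC = 23.45 + 4.10Q.
Set SMC = demand: 23.45 + 4.10Q = 118.83 - 1.45Q → Q* = 17.1856.
Consumer price on the demand curve at Q*: 118.83 − 1.45×17.1856 = 93.9109.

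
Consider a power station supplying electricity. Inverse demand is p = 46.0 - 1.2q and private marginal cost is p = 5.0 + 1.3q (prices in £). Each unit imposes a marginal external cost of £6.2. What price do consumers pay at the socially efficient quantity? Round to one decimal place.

P = £29.3

Social marginal cost = private MC + MEC = 11.2 + 1.3q.
Set SMC = demand: 11.2 + 1.3q = 46.0 - 1.2q → q* = 13.9200.
Consumer price on the demand curve at q*: 46.0 − 1.2×13.9200 = 29.2960.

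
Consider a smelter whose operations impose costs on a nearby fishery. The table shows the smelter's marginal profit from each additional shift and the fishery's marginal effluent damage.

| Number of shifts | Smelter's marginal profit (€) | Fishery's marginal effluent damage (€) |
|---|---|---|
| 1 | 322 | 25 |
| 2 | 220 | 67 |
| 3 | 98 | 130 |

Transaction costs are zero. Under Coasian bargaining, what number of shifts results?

2

Bargaining reaches the level where marginal profit last exceeds marginal effluent damage.
That holds through level 2 (220 ≥ 67) but not at 3 (98 < 130).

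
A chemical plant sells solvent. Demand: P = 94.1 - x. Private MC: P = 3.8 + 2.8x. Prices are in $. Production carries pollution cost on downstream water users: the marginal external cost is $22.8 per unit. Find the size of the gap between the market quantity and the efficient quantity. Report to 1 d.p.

Market equilibrium (private): 3.8 + 2.8x = 94.1 - x → x_m = 23.7632.
Social marginal cost = private MC + MEC = 26.6 + 2.8x.
Set SMC = demand: 26.6 + 2.8x = 94.1 - x → x* = 17.7632.
Gap = |23.7632 − 17.7632| = 6.0000.

6.0 units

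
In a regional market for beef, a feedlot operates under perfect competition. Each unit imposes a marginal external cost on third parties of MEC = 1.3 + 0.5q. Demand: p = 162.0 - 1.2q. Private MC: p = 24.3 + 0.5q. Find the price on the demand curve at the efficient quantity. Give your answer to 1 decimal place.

P = 87.6

Social marginal cost = private MC + MEC = 25.6 + q.
Set SMC = demand: 25.6 + q = 162.0 - 1.2q → q* = 62.0000.
Consumer price on the demand curve at q*: 162.0 − 1.2×62.0000 = 87.6000.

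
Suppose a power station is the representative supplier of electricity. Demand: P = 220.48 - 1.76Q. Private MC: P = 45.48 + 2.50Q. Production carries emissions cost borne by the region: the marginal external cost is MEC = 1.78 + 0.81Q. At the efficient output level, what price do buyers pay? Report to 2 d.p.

P = 160.35

Social marginal cost = private MC + MEC = 47.26 + 3.31Q.
Set SMC = demand: 47.26 + 3.31Q = 220.48 - 1.76Q → Q* = 34.1657.
Consumer price on the demand curve at Q*: 220.48 − 1.76×34.1657 = 160.3484.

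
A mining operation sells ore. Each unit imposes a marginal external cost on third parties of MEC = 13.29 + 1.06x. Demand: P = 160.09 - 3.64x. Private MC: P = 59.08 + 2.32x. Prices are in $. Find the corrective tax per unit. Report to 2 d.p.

tax = $26.54 per unit

Social marginal cost = private MC + MEC = 72.37 + 3.38x.
Set SMC = demand: 72.37 + 3.38x = 160.09 - 3.64x → x* = 12.4957.
The Pigouvian tax equals MEC at x*: 13.29 + 1.06×12.4957 = 26.5354.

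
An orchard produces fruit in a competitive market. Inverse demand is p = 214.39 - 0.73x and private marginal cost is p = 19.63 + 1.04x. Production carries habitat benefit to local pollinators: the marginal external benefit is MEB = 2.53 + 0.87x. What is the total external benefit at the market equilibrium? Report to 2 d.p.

Market equilibrium (private): 19.63 + 1.04x = 214.39 - 0.73x → x_m = 110.0339.
Total external benefit = ∫₀^{x_m} (2.53 + 0.87x) dx = 2.53×110.0339 + ½×0.87×110.0339² = 5545.1305.

5545.13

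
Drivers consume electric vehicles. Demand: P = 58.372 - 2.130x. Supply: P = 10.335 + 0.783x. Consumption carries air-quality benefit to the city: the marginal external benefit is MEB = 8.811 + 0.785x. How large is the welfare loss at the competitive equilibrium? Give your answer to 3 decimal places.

DWL = 111.214

Market equilibrium (private): 10.335 + 0.783x = 58.372 - 2.130x → x_m = 16.4906.
Social marginal benefit = demand + MEB = 67.183 - 1.345x.
Set SMB = MC: 67.183 - 1.345x = 10.335 + 0.783x → x* = 26.7143.
Height of the DWL triangle at x_m is SMB(x_m) − MC(x_m) = MEB(x_m) = 21.7561.
DWL = ½ × 10.2237 × 21.7561 = 111.2139.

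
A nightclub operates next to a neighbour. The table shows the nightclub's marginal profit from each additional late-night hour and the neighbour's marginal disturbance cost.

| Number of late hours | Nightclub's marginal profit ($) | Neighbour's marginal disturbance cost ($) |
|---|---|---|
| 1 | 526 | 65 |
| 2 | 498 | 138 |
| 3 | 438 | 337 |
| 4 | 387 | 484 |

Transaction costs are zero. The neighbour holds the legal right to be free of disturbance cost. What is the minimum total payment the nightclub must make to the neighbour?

Efficient level: marginal profit ≥ marginal disturbance cost through level 3, so k* = 3.
With the neighbour holding the right, the nightclub must at least compensate total damage at k*: 65 + 138 + 337 = 540.

$540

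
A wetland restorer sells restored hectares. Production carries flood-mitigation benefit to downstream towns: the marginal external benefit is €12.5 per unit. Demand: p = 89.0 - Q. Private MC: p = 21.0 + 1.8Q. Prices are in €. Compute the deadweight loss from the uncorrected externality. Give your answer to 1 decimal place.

DWL = €27.9

Market equilibrium (private): 21.0 + 1.8Q = 89.0 - Q → Q_m = 24.2857.
Social marginal cost = private MC − MEB = 8.5 + 1.8Q.
Set SMC = demand: 8.5 + 1.8Q = 89.0 - Q → Q* = 28.7500.
The loss is the area between SMC and demand from Q* to Q_m; with linear curves that's a triangle of height MEB(Q_m).
DWL = ½ × 4.4643 × 12.5000 = 27.9019.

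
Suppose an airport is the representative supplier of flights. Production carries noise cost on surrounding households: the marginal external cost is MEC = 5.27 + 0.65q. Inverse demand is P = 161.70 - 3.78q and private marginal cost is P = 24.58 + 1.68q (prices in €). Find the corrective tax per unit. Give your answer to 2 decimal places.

Social marginal cost = private MC + MEC = 29.85 + 2.33q.
Set SMC = demand: 29.85 + 2.33q = 161.70 - 3.78q → q* = 21.5794.
The Pigouvian tax equals MEC at q*: 5.27 + 0.65×21.5794 = 19.2966.

tax = €19.30 per unit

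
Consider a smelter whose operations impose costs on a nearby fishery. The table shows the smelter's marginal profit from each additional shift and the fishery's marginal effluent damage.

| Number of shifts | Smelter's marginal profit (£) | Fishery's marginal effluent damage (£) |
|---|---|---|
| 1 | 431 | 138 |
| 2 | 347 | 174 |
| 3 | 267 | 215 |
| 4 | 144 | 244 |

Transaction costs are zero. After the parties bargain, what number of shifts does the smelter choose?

Bargaining reaches the level where marginal profit last exceeds marginal effluent damage.
That holds through level 3 (267 ≥ 215) but not at 4 (144 < 244).

3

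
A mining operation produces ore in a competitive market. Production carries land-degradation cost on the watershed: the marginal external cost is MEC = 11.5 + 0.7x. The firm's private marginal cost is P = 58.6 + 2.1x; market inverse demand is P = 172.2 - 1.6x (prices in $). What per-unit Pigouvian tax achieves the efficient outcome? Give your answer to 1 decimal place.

tax = $27.7 per unit

Social marginal cost = private MC + MEC = 70.1 + 2.8x.
Set SMC = demand: 70.1 + 2.8x = 172.2 - 1.6x → x* = 23.2045.
The Pigouvian tax equals MEC at x*: 11.5 + 0.7×23.2045 = 27.7432.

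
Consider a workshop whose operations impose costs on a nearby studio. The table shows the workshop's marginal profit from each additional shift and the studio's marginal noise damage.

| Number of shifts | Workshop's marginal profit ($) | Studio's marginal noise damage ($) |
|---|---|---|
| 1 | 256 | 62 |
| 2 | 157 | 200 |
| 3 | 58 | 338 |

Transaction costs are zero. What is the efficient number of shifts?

Bargaining reaches the level where marginal profit last exceeds marginal noise damage.
That holds through level 1 (256 ≥ 62) but not at 2 (157 < 200).

1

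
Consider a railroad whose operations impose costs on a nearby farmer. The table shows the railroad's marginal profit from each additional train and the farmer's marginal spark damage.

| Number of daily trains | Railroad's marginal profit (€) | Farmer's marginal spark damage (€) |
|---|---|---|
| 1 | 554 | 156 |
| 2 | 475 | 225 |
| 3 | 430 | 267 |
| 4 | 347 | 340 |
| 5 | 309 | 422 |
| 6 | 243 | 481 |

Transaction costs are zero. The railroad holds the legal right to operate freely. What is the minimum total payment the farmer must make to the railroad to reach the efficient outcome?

Left alone the railroad would choose level 6 (marginal profit stays positive).
Efficient level: k* = 4 (marginal profit ≥ marginal spark damage through 4).
The farmer must at least cover the railroad's forgone profit from cutting 6→4: 309 + 243 = 552.

€552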